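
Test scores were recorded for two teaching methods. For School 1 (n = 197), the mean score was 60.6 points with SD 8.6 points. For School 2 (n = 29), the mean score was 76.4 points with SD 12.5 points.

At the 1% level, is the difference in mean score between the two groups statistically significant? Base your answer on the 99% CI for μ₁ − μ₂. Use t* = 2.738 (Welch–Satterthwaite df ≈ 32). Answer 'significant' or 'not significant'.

Standard errors of each mean: 8.6/√197 = 0.6127 and 12.5/√29 = 2.3212.
SE(x̄₁ − x̄₂) = √(0.6127² + 2.3212²) = 2.4007 for independent samples with unequal variances.
With t* = 2.738, the margin is 2.738 × 2.4007 = 6.5731.
x̄₁ − x̄₂ = 60.6 − 76.4 = -15.8000; the interval is -15.8000 ± 6.5731 = (-22.3731, -9.2269).
The interval (-22.3731, -9.2269) does not contain 0, so the difference is significant.

significant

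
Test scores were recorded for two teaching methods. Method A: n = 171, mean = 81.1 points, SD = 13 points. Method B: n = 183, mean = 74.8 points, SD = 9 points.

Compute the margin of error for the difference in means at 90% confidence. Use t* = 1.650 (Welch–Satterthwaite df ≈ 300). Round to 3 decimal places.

1.974

SE₁ = s₁/√n₁ = 13/√171 = 0.9941; SE₂ = 9/√183 = 0.6653.
Independent samples, unequal variances: SE_diff = √(SE₁² + SE₂²) = √(0.98823481 + 0.44262409) = 1.1962.
t* = 1.650, so margin of error = 1.650 × 1.1962 = 1.9737.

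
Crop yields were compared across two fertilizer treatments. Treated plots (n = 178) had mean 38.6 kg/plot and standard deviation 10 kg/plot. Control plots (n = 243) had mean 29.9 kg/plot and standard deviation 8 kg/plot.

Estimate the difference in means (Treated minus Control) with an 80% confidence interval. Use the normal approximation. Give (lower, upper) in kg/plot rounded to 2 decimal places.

(7.54, 9.86)

SE₁ = s₁/√n₁ = 10/√178 = 0.7495; SE₂ = 8/√243 = 0.5132.
Independent samples, unequal variances: SE_diff = √(SE₁² + SE₂²) = √(0.56175025 + 0.26337424) = 0.9084.
z* = 1.282, so margin of error = 1.282 × 0.9084 = 1.1646.
Difference in means = 38.6 − 29.9 = 8.7000.
8.7000 ± 1.1646 → (7.54, 9.86).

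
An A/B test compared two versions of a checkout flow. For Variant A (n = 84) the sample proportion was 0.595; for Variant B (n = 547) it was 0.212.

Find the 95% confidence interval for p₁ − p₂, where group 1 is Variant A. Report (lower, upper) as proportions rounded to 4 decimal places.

Each SE is √(p̂(1−p̂)/n): √(0.5950·0.4050/84) = 0.05356 and √(0.2120·0.7880/547) = 0.01748.
SE(p̂₁ − p̂₂) = √(SE₁² + SE₂²) = √(0.0028686736 + 0.0003055504) = 0.05634, since the two samples are independent.
At 95% confidence z* = 1.960; margin = 1.960 × 0.05634 = 0.11043.
The difference is 0.5950 − 0.2120 = 0.3830, so the interval is 0.3830 ± 0.11043 = (0.2726, 0.4934).

(0.2726, 0.4934)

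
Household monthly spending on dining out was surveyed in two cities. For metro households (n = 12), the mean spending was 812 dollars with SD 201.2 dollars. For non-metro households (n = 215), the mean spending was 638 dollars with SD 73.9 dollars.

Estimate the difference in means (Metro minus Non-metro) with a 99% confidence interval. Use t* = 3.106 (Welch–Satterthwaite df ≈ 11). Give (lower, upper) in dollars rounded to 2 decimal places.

SE₁ = s₁/√n₁ = 201.2/√12 = 58.0814; SE₂ = 73.9/√215 = 5.0399.
Independent samples, unequal variances: SE_diff = √(SE₁² + SE₂²) = √(3373.44902596 + 25.40059201) = 58.2997.
t* = 3.106, so margin of error = 3.106 × 58.2997 = 181.0789.
Difference in means = 812 − 638 = 174.0000.
174.0000 ± 181.0789 → (-7.08, 355.08).

(-7.08, 355.08)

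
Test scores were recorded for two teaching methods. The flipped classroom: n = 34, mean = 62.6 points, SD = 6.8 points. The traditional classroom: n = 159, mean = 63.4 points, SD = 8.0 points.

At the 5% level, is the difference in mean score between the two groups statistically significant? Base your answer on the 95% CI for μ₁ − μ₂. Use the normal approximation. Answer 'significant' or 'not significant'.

SE₁ = s₁/√n₁ = 6.8/√34 = 1.1662; SE₂ = 8.0/√159 = 0.6344.
Independent samples, unequal variances: SE_diff = √(SE₁² + SE₂²) = √(1.36002244 + 0.40246336) = 1.3276.
z* = 1.960, so margin of error = 1.960 × 1.3276 = 2.6021.
Difference in means = 62.6 − 63.4 = -0.8000.
-0.8000 ± 2.6021 → (-3.4021, 1.8021).
The interval (-3.4021, 1.8021) contains 0, so the difference is not significant.

not significant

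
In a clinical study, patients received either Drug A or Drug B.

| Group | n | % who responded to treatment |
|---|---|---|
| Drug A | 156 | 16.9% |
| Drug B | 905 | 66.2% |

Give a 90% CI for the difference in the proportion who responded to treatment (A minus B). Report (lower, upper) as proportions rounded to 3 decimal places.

The two standard errors are √(0.1690×0.8310/156) = 0.03000 and √(0.6620×0.3380/905) = 0.01572.
Because the samples are independent, SE_diff = √(0.03000² + 0.01572²) = 0.03387.
Using z* = 1.645 for 90%, ME = 1.645 × 0.03387 = 0.05572.
p̂₁ − p̂₂ = -0.4930; interval -0.4930 ± 0.05572 gives (-0.549, -0.437).

(-0.549, -0.437)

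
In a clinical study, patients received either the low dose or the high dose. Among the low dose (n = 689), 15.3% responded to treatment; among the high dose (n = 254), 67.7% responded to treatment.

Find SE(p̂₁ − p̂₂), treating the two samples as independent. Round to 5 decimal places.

0.03239

Each SE is √(p̂(1−p̂)/n): √(0.1530·0.8470/689) = 0.01371 and √(0.6770·0.3230/254) = 0.02934.
SE(p̂₁ − p̂₂) = √(SE₁² + SE₂²) = √(0.0001879641 + 0.0008608356) = 0.03239, since the two samples are independent.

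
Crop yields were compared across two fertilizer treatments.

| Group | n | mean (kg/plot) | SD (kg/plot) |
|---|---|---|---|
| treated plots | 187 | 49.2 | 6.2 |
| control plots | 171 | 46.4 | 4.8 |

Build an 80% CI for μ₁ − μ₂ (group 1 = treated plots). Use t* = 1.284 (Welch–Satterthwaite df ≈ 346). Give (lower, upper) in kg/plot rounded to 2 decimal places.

(2.05, 3.55)

Per-group SEs: s₁/√n₁ = 6.2/√187 = 0.4534, s₂/√n₂ = 4.8/√171 = 0.3671.
Unpooled SE of the difference: √(0.20557156 + 0.13476241) = 0.5834.
Margin of error = t* · SE = 1.284 × 0.5834 = 0.7491.
x̄₁ − x̄₂ = 49.2 − 46.4 = 2.8000.
CI: 2.8000 ± 0.7491 = (2.05, 3.55).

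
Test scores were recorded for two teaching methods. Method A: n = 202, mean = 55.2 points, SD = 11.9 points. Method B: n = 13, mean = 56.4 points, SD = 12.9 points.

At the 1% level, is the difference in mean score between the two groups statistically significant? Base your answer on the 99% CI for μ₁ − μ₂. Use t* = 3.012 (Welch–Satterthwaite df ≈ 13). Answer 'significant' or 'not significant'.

Standard errors of each mean: 11.9/√202 = 0.8373 and 12.9/√13 = 3.5778.
SE(x̄₁ − x̄₂) = √(0.8373² + 3.5778²) = 3.6745 for independent samples with unequal variances.
With t* = 3.012, the margin is 3.012 × 3.6745 = 11.0676.
x̄₁ − x̄₂ = 55.2 − 56.4 = -1.2000; the interval is -1.2000 ± 11.0676 = (-12.2676, 9.8676).
The interval (-12.2676, 9.8676) contains 0, so the difference is not significant.

not significant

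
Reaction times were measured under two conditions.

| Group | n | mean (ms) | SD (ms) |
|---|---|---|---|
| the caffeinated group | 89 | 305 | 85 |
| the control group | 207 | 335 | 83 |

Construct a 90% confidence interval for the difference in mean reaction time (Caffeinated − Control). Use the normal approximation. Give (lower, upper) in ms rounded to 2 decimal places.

SE₁ = s₁/√n₁ = 85/√89 = 9.0100; SE₂ = 83/√207 = 5.7689.
Independent samples, unequal variances: SE_diff = √(SE₁² + SE₂²) = √(81.1801 + 33.28020721) = 10.6986.
z* = 1.645, so margin of error = 1.645 × 10.6986 = 17.5992.
Difference in means = 305 − 335 = -30.0000.
-30.0000 ± 17.5992 → (-47.60, -12.40).

(-47.60, -12.40)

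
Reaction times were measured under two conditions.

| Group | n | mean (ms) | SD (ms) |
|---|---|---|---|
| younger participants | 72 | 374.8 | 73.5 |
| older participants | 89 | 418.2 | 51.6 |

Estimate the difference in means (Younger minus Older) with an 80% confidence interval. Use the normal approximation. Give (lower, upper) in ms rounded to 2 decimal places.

(-56.53, -30.27)

SE₁ = s₁/√n₁ = 73.5/√72 = 8.6621; SE₂ = 51.6/√89 = 5.4696.
Independent samples, unequal variances: SE_diff = √(SE₁² + SE₂²) = √(75.03197641 + 29.91652416) = 10.2444.
z* = 1.282, so margin of error = 1.282 × 10.2444 = 13.1333.
Difference in means = 374.8 − 418.2 = -43.4000.
-43.4000 ± 13.1333 → (-56.53, -30.27).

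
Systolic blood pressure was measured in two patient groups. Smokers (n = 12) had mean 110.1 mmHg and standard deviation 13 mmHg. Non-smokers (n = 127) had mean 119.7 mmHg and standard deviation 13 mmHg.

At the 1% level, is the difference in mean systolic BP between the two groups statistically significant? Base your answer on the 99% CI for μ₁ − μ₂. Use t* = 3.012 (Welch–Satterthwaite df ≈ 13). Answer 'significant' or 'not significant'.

not significant

SE₁ = s₁/√n₁ = 13/√12 = 3.7528; SE₂ = 13/√127 = 1.1536.
Independent samples, unequal variances: SE_diff = √(SE₁² + SE₂²) = √(14.08350784 + 1.33079296) = 3.9261.
t* = 3.012, so margin of error = 3.012 × 3.9261 = 11.8254.
Difference in means = 110.1 − 119.7 = -9.6000.
-9.6000 ± 11.8254 → (-21.4254, 2.2254).
The interval (-21.4254, 2.2254) contains 0, so the difference is not significant.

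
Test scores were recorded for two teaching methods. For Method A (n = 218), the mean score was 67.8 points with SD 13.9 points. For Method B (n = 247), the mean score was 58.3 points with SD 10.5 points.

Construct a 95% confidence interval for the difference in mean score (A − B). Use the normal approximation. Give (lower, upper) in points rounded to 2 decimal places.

(7.24, 11.76)

SE₁ = s₁/√n₁ = 13.9/√218 = 0.9414; SE₂ = 10.5/√247 = 0.6681.
Independent samples, unequal variances: SE_diff = √(SE₁² + SE₂²) = √(0.88623396 + 0.44635761) = 1.1544.
z* = 1.960, so margin of error = 1.960 × 1.1544 = 2.2626.
Difference in means = 67.8 − 58.3 = 9.5000.
9.5000 ± 2.2626 → (7.24, 11.76).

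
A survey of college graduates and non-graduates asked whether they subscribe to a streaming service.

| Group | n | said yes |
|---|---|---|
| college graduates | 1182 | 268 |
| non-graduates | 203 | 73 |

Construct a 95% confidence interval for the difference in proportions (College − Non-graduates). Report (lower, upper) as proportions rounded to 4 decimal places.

(-0.2031, -0.0627)

Sample proportions: 268/1182 = 0.2267, 73/203 = 0.3596.
Each SE is √(p̂(1−p̂)/n): √(0.2267·0.7733/1182) = 0.01218 and √(0.3596·0.6404/203) = 0.03368.
SE(p̂₁ − p̂₂) = √(SE₁² + SE₂²) = √(0.0001483524 + 0.0011343424) = 0.03581, since the two samples are independent.
At 95% confidence z* = 1.960; margin = 1.960 × 0.03581 = 0.07019.
The difference is 0.2267 − 0.3596 = -0.1329, so the interval is -0.1329 ± 0.07019 = (-0.2031, -0.0627).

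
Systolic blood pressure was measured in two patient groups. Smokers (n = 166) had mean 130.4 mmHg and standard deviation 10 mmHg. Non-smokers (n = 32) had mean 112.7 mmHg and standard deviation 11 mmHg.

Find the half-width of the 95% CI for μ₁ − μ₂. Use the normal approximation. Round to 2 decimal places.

4.10

SE₁ = s₁/√n₁ = 10/√166 = 0.7762; SE₂ = 11/√32 = 1.9445.
Independent samples, unequal variances: SE_diff = √(SE₁² + SE₂²) = √(0.60248644 + 3.78108025) = 2.0937.
z* = 1.960, so margin of error = 1.960 × 2.0937 = 4.1037.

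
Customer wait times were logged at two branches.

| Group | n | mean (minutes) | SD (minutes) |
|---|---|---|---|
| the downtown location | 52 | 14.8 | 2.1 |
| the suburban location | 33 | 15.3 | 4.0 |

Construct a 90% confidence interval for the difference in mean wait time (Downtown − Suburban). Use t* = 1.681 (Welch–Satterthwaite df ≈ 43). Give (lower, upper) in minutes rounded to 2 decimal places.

(-1.77, 0.77)

Per-group SEs: s₁/√n₁ = 2.1/√52 = 0.2912, s₂/√n₂ = 4.0/√33 = 0.6963.
Unpooled SE of the difference: √(0.08479744 + 0.48483369) = 0.7547.
Margin of error = t* · SE = 1.681 × 0.7547 = 1.2687.
x̄₁ − x̄₂ = 14.8 − 15.3 = -0.5000.
CI: -0.5000 ± 1.2687 = (-1.77, 0.77).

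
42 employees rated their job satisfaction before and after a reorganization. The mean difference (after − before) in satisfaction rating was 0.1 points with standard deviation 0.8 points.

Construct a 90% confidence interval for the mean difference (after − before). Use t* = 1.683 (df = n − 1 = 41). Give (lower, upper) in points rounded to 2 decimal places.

(-0.11, 0.31)

Paired design: SE = s_d/√n = 0.8/√42 = 0.1234.
t* = 1.683; margin of error = 1.683 × 0.1234 = 0.2077.
0.1 ± 0.2077 → (-0.11, 0.31).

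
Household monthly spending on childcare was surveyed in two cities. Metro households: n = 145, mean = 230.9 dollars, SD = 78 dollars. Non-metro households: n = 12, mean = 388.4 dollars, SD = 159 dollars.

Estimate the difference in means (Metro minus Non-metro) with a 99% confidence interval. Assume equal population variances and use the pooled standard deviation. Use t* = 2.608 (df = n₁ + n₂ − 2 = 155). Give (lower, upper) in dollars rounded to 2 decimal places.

(-225.10, -89.90)

s_p = √[((n₁−1)s₁² + (n₂−1)s₂²)/(n₁+n₂−2)] = √[(144·78² + 11·159²)/155] = 86.2923.
SE = 86.2923·√(1/145 + 1/12) = 25.9207.
With t* = 2.608, margin = 2.608 × 25.9207 = 67.6012.
x̄₁ − x̄₂ = 230.9 − 388.4 = -157.5000; interval -157.5000 ± 67.6012 = (-225.10, -89.90).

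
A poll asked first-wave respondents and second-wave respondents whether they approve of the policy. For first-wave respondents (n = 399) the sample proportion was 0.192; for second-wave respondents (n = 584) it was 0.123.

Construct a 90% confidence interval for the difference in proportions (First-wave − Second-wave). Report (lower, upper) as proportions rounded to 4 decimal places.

Each SE is √(p̂(1−p̂)/n): √(0.1920·0.8080/399) = 0.01972 and √(0.1230·0.8770/584) = 0.01359.
SE(p̂₁ − p̂₂) = √(SE₁² + SE₂²) = √(0.0003888784 + 0.0001846881) = 0.02395, since the two samples are independent.
At 90% confidence z* = 1.645; margin = 1.645 × 0.02395 = 0.03940.
The difference is 0.1920 − 0.1230 = 0.0690, so the interval is 0.0690 ± 0.03940 = (0.0296, 0.1084).

(0.0296, 0.1084)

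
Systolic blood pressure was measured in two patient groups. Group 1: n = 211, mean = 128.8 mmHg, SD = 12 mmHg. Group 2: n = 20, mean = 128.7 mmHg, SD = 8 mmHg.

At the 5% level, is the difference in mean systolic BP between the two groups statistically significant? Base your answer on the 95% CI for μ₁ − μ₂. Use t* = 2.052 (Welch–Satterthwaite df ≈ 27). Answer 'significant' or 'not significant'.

SE₁ = s₁/√n₁ = 12/√211 = 0.8261; SE₂ = 8/√20 = 1.7889.
Independent samples, unequal variances: SE_diff = √(SE₁² + SE₂²) = √(0.68244121 + 3.20016321) = 1.9704.
t* = 2.052, so margin of error = 2.052 × 1.9704 = 4.0433.
Difference in means = 128.8 − 128.7 = 0.1000.
0.1000 ± 4.0433 → (-3.9433, 4.1433).
The interval (-3.9433, 4.1433) contains 0, so the difference is not significant.

not significant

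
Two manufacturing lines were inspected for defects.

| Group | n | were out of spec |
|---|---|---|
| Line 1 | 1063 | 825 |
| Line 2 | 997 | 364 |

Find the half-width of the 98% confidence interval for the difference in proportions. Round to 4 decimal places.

0.0463

First, p̂₁ = 825/1063 = 0.7761; p̂₂ = 364/997 = 0.3651.
The two standard errors are √(0.7761×0.2239/1063) = 0.01279 and √(0.3651×0.6349/997) = 0.01525.
Because the samples are independent, SE_diff = √(0.01279² + 0.01525²) = 0.01990.
Using z* = 2.326 for 98%, ME = 2.326 × 0.01990 = 0.04629.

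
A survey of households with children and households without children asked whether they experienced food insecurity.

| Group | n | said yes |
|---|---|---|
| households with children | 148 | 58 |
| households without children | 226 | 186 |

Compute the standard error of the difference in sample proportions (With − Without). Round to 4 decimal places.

First, p̂₁ = 58/148 = 0.3919; p̂₂ = 186/226 = 0.8230.
The two standard errors are √(0.3919×0.6081/148) = 0.04013 and √(0.8230×0.1770/226) = 0.02539.
Because the samples are independent, SE_diff = √(0.04013² + 0.02539²) = 0.04749.

0.0475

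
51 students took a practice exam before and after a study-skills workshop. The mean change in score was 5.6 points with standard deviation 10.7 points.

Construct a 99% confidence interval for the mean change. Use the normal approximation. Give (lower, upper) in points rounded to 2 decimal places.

(1.74, 9.46)

Paired design: SE = s_d/√n = 10.7/√51 = 1.4983.
z* = 2.576; margin of error = 2.576 × 1.4983 = 3.8596.
5.6 ± 3.8596 → (1.74, 9.46).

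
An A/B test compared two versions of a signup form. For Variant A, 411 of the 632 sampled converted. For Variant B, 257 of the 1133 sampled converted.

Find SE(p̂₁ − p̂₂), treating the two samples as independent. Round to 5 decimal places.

Sample proportions: 411/632 = 0.6503, 257/1133 = 0.2268.
Each SE is √(p̂(1−p̂)/n): √(0.6503·0.3497/632) = 0.01897 and √(0.2268·0.7732/1133) = 0.01244.
SE(p̂₁ − p̂₂) = √(SE₁² + SE₂²) = √(0.0003598609 + 0.0001547536) = 0.02269, since the two samples are independent.

0.02269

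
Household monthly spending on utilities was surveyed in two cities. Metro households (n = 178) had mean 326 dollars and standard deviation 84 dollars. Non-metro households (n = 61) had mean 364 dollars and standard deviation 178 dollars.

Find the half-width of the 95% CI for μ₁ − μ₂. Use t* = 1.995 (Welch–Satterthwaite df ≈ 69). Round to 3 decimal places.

47.170

Standard errors of each mean: 84/√178 = 6.2961 and 178/√61 = 22.7906.
SE(x̄₁ − x̄₂) = √(6.2961² + 22.7906²) = 23.6443 for independent samples with unequal variances.
With t* = 1.995, the margin is 1.995 × 23.6443 = 47.1704.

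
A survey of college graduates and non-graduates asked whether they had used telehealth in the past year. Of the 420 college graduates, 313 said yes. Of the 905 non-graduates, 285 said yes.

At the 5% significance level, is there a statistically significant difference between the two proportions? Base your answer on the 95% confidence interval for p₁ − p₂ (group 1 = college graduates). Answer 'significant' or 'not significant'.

significant

p̂₁ = 313/420 = 0.7452 and p̂₂ = 285/905 = 0.3149.
SE₁ = √(p̂₁(1−p̂₁)/n₁) = √(0.7452·0.2548/420) = 0.02126; SE₂ = √(0.3149·0.6851/905) = 0.01544.
Independent samples: SE of the difference = √(SE₁² + SE₂²) = √(0.0004519876 + 0.0002383936) = 0.02628.
z* for 95% confidence is 1.960, so the margin of error is 1.960 × 0.02628 = 0.05151.
Point estimate p̂₁ − p̂₂ = 0.7452 − 0.3149 = 0.4303.
0.4303 ± 0.05151 → (0.37879, 0.48181).
The interval (0.37879, 0.48181) does not contain 0, so the difference is significant.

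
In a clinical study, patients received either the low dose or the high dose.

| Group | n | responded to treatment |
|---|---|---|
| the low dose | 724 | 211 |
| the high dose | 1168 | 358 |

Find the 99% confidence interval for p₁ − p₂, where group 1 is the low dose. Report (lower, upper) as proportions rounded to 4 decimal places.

(-0.0708, 0.0406)

First, p̂₁ = 211/724 = 0.2914; p̂₂ = 358/1168 = 0.3065.
The two standard errors are √(0.2914×0.7086/724) = 0.01689 and √(0.3065×0.6935/1168) = 0.01349.
Because the samples are independent, SE_diff = √(0.01689² + 0.01349²) = 0.02162.
Using z* = 2.576 for 99%, ME = 2.576 × 0.02162 = 0.05569.
p̂₁ − p̂₂ = -0.0151; interval -0.0151 ± 0.05569 gives (-0.0708, 0.0406).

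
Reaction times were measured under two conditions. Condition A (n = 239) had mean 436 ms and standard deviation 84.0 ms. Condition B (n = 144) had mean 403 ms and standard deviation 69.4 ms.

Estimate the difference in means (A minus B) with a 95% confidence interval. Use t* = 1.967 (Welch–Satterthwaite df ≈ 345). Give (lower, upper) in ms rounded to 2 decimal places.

(17.39, 48.61)

Per-group SEs: s₁/√n₁ = 84.0/√239 = 5.4335, s₂/√n₂ = 69.4/√144 = 5.7833.
Unpooled SE of the difference: √(29.52292225 + 33.44655889) = 7.9353.
Margin of error = t* · SE = 1.967 × 7.9353 = 15.6087.
x̄₁ − x̄₂ = 436 − 403 = 33.0000.
CI: 33.0000 ± 15.6087 = (17.39, 48.61).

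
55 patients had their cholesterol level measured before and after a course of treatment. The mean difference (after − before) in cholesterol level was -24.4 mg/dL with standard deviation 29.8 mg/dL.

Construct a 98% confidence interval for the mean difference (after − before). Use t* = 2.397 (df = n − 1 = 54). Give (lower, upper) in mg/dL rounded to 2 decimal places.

This is a matched-pairs design, so SE = s_d/√n = 29.8/√55 = 4.0182.
Margin = 2.397 × 4.0182 = 9.6316; the interval is -24.4 ± 9.6316 = (-34.03, -14.77).

(-34.03, -14.77)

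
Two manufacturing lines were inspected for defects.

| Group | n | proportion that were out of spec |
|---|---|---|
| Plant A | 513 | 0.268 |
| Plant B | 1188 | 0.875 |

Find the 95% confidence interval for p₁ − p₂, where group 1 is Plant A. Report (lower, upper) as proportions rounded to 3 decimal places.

Each SE is √(p̂(1−p̂)/n): √(0.2680·0.7320/513) = 0.01956 and √(0.8750·0.1250/1188) = 0.00960.
SE(p̂₁ − p̂₂) = √(SE₁² + SE₂²) = √(0.0003825936 + 0.00009216) = 0.02179, since the two samples are independent.
At 95% confidence z* = 1.960; margin = 1.960 × 0.02179 = 0.04271.
The difference is 0.2680 − 0.8750 = -0.6070, so the interval is -0.6070 ± 0.04271 = (-0.650, -0.564).

(-0.650, -0.564)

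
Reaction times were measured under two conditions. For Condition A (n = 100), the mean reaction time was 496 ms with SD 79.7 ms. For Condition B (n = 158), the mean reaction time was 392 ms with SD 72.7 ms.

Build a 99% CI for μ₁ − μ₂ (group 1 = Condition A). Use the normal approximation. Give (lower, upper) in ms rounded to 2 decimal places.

SE₁ = s₁/√n₁ = 79.7/√100 = 7.9700; SE₂ = 72.7/√158 = 5.7837.
Independent samples, unequal variances: SE_diff = √(SE₁² + SE₂²) = √(63.5209 + 33.45118569) = 9.8474.
z* = 2.576, so margin of error = 2.576 × 9.8474 = 25.3669.
Difference in means = 496 − 392 = 104.0000.
104.0000 ± 25.3669 → (78.63, 129.37).

(78.63, 129.37)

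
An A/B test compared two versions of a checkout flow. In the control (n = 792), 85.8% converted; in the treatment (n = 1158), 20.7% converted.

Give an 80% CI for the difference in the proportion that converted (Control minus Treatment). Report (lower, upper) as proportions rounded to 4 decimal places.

(0.6290, 0.6730)

SE₁ = √(p̂₁(1−p̂₁)/n₁) = √(0.8580·0.1420/792) = 0.01240; SE₂ = √(0.2070·0.7930/1158) = 0.01191.
Independent samples: SE of the difference = √(SE₁² + SE₂²) = √(0.00015376 + 0.0001418481) = 0.01719.
z* for 80% confidence is 1.282, so the margin of error is 1.282 × 0.01719 = 0.02204.
Point estimate p̂₁ − p̂₂ = 0.8580 − 0.2070 = 0.6510.
0.6510 ± 0.02204 → (0.6290, 0.6730).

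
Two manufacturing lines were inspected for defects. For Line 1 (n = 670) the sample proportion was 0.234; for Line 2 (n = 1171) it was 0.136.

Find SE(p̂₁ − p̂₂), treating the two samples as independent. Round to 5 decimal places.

The two standard errors are √(0.2340×0.7660/670) = 0.01636 and √(0.1360×0.8640/1171) = 0.01002.
Because the samples are independent, SE_diff = √(0.01636² + 0.01002²) = 0.01918.

0.01918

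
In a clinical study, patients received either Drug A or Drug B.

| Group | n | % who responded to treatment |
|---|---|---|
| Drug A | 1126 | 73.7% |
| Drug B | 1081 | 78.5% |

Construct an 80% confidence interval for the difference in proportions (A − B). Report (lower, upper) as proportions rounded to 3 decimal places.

(-0.071, -0.025)

Each SE is √(p̂(1−p̂)/n): √(0.7370·0.2630/1126) = 0.01312 and √(0.7850·0.2150/1081) = 0.01250.
SE(p̂₁ − p̂₂) = √(SE₁² + SE₂²) = √(0.0001721344 + 0.00015625) = 0.01812, since the two samples are independent.
At 80% confidence z* = 1.282; margin = 1.282 × 0.01812 = 0.02323.
The difference is 0.7370 − 0.7850 = -0.0480, so the interval is -0.0480 ± 0.02323 = (-0.071, -0.025).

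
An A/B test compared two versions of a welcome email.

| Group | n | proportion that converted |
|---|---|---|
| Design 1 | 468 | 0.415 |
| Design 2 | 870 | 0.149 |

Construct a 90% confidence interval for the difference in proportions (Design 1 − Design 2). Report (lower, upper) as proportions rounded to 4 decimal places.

(0.2236, 0.3084)

The two standard errors are √(0.4150×0.5850/468) = 0.02278 and √(0.1490×0.8510/870) = 0.01207.
Because the samples are independent, SE_diff = √(0.02278² + 0.01207²) = 0.02578.
Using z* = 1.645 for 90%, ME = 1.645 × 0.02578 = 0.04241.
p̂₁ − p̂₂ = 0.2660; interval 0.2660 ± 0.04241 gives (0.2236, 0.3084).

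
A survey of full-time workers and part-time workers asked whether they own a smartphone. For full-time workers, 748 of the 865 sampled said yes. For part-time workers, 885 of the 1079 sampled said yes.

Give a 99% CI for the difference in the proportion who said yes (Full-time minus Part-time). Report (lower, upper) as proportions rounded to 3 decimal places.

(0.002, 0.087)

p̂₁ = 748/865 = 0.8647 and p̂₂ = 885/1079 = 0.8202.
SE₁ = √(p̂₁(1−p̂₁)/n₁) = √(0.8647·0.1353/865) = 0.01163; SE₂ = √(0.8202·0.1798/1079) = 0.01169.
Independent samples: SE of the difference = √(SE₁² + SE₂²) = √(0.0001352569 + 0.0001366561) = 0.01649.
z* for 99% confidence is 2.576, so the margin of error is 2.576 × 0.01649 = 0.04248.
Point estimate p̂₁ − p̂₂ = 0.8647 − 0.8202 = 0.0445.
0.0445 ± 0.04248 → (0.002, 0.087).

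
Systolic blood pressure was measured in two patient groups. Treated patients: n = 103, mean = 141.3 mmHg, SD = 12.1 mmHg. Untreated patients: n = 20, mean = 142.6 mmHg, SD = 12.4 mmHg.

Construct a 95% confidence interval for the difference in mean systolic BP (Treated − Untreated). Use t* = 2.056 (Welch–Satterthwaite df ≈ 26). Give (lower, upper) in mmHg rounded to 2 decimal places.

(-7.51, 4.91)

Standard errors of each mean: 12.1/√103 = 1.1922 and 12.4/√20 = 2.7727.
SE(x̄₁ − x̄₂) = √(1.1922² + 2.7727²) = 3.0181 for independent samples with unequal variances.
With t* = 2.056, the margin is 2.056 × 3.0181 = 6.2052.
x̄₁ − x̄₂ = 141.3 − 142.6 = -1.3000; the interval is -1.3000 ± 6.2052 = (-7.51, 4.91).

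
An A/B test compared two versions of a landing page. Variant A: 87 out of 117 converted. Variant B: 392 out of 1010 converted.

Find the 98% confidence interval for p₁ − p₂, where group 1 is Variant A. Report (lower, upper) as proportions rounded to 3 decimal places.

Sample proportions: 87/117 = 0.7436, 392/1010 = 0.3881.
Each SE is √(p̂(1−p̂)/n): √(0.7436·0.2564/117) = 0.04037 and √(0.3881·0.6119/1010) = 0.01533.
SE(p̂₁ − p̂₂) = √(SE₁² + SE₂²) = √(0.0016297369 + 0.0002350089) = 0.04318, since the two samples are independent.
At 98% confidence z* = 2.326; margin = 2.326 × 0.04318 = 0.10044.
The difference is 0.7436 − 0.3881 = 0.3555, so the interval is 0.3555 ± 0.10044 = (0.255, 0.456).

(0.255, 0.456)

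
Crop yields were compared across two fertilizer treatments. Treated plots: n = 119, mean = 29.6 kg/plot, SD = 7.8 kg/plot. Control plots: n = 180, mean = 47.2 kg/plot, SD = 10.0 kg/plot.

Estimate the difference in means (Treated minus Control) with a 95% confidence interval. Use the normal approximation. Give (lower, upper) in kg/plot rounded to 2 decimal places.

SE₁ = s₁/√n₁ = 7.8/√119 = 0.7150; SE₂ = 10.0/√180 = 0.7454.
Independent samples, unequal variances: SE_diff = √(SE₁² + SE₂²) = √(0.511225 + 0.55562116) = 1.0329.
z* = 1.960, so margin of error = 1.960 × 1.0329 = 2.0245.
Difference in means = 29.6 − 47.2 = -17.6000.
-17.6000 ± 2.0245 → (-19.62, -15.58).

(-19.62, -15.58)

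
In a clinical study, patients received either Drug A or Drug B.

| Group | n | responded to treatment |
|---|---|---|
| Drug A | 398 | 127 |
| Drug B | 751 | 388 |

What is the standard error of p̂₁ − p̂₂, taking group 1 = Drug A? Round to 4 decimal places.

0.0296

First, p̂₁ = 127/398 = 0.3191; p̂₂ = 388/751 = 0.5166.
The two standard errors are √(0.3191×0.6809/398) = 0.02336 and √(0.5166×0.4834/751) = 0.01824.
Because the samples are independent, SE_diff = √(0.02336² + 0.01824²) = 0.02964.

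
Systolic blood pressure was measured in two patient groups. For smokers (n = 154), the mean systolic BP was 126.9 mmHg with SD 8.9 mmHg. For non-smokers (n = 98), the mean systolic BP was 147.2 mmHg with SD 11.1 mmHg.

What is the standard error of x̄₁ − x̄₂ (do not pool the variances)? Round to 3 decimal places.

SE₁ = s₁/√n₁ = 8.9/√154 = 0.7172; SE₂ = 11.1/√98 = 1.1213.
Independent samples, unequal variances: SE_diff = √(SE₁² + SE₂²) = √(0.51437584 + 1.25731369) = 1.3310.

1.331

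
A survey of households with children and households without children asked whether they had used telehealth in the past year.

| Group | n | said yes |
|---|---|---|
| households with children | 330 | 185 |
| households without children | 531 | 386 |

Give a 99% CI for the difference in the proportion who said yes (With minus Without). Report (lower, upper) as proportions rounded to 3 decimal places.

p̂₁ = 185/330 = 0.5606 and p̂₂ = 386/531 = 0.7269.
SE₁ = √(p̂₁(1−p̂₁)/n₁) = √(0.5606·0.4394/330) = 0.02732; SE₂ = √(0.7269·0.2731/531) = 0.01934.
Independent samples: SE of the difference = √(SE₁² + SE₂²) = √(0.0007463824 + 0.0003740356) = 0.03347.
z* for 99% confidence is 2.576, so the margin of error is 2.576 × 0.03347 = 0.08622.
Point estimate p̂₁ − p̂₂ = 0.5606 − 0.7269 = -0.1663.
-0.1663 ± 0.08622 → (-0.253, -0.080).

(-0.253, -0.080)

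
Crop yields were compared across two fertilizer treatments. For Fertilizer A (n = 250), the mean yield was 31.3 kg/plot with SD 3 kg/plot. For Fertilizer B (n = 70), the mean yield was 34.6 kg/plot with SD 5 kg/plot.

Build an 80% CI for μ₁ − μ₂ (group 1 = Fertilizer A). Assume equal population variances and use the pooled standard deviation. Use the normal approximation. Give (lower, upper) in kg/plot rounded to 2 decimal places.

(-3.91, -2.69)

s_p = √[((n₁−1)s₁² + (n₂−1)s₂²)/(n₁+n₂−2)] = √[(249·3² + 69·5²)/318] = 3.5315.
SE = 3.5315·√(1/250 + 1/70) = 0.4775.
With z* = 1.282, margin = 1.282 × 0.4775 = 0.6122.
x̄₁ − x̄₂ = 31.3 − 34.6 = -3.3000; interval -3.3000 ± 0.6122 = (-3.91, -2.69).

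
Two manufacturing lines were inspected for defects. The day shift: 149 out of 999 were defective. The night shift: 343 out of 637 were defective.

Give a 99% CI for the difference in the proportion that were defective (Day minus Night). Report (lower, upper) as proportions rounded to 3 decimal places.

(-0.448, -0.331)

First, p̂₁ = 149/999 = 0.1491; p̂₂ = 343/637 = 0.5385.
The two standard errors are √(0.1491×0.8509/999) = 0.01127 and √(0.5385×0.4615/637) = 0.01975.
Because the samples are independent, SE_diff = √(0.01127² + 0.01975²) = 0.02274.
Using z* = 2.576 for 99%, ME = 2.576 × 0.02274 = 0.05858.
p̂₁ − p̂₂ = -0.3894; interval -0.3894 ± 0.05858 gives (-0.448, -0.331).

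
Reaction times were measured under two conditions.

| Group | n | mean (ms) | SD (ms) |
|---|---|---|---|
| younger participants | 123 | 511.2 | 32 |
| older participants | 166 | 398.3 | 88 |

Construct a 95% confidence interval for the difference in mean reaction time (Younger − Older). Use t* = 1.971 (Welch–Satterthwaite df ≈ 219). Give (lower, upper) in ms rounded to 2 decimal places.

(98.29, 127.51)

SE₁ = s₁/√n₁ = 32/√123 = 2.8853; SE₂ = 88/√166 = 6.8301.
Independent samples, unequal variances: SE_diff = √(SE₁² + SE₂²) = √(8.32495609 + 46.65026601) = 7.4145.
t* = 1.971, so margin of error = 1.971 × 7.4145 = 14.6140.
Difference in means = 511.2 − 398.3 = 112.9000.
112.9000 ± 14.6140 → (98.29, 127.51).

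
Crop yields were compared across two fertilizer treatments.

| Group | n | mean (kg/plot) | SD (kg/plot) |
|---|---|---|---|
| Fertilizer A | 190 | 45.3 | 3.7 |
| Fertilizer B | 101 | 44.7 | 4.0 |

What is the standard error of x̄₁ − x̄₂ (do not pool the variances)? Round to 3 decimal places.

Per-group SEs: s₁/√n₁ = 3.7/√190 = 0.2684, s₂/√n₂ = 4.0/√101 = 0.3980.
Unpooled SE of the difference: √(0.07203856 + 0.158404) = 0.4800.

0.480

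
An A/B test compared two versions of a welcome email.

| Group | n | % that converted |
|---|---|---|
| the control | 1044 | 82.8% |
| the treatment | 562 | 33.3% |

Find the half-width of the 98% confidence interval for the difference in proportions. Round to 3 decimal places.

0.054

SE₁ = √(p̂₁(1−p̂₁)/n₁) = √(0.8280·0.1720/1044) = 0.01168; SE₂ = √(0.3330·0.6670/562) = 0.01988.
Independent samples: SE of the difference = √(SE₁² + SE₂²) = √(0.0001364224 + 0.0003952144) = 0.02306.
z* for 98% confidence is 2.326, so the margin of error is 2.326 × 0.02306 = 0.05364.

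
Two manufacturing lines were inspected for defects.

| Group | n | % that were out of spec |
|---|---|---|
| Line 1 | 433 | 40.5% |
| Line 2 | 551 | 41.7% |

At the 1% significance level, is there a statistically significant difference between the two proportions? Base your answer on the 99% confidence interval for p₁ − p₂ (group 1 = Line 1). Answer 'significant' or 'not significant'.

The two standard errors are √(0.4050×0.5950/433) = 0.02359 and √(0.4170×0.5830/551) = 0.02101.
Because the samples are independent, SE_diff = √(0.02359² + 0.02101²) = 0.03159.
Using z* = 2.576 for 99%, ME = 2.576 × 0.03159 = 0.08138.
p̂₁ − p̂₂ = -0.0120; interval -0.0120 ± 0.08138 gives (-0.09338, 0.06938).
The interval (-0.09338, 0.06938) contains 0, so the difference is not significant.

not significant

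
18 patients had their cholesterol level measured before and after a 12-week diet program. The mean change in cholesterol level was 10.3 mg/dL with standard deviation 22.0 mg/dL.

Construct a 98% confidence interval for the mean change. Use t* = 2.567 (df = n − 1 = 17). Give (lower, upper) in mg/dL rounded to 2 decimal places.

(-3.01, 23.61)

Paired design: SE = s_d/√n = 22.0/√18 = 5.1854.
t* = 2.567; margin of error = 2.567 × 5.1854 = 13.3109.
10.3 ± 13.3109 → (-3.01, 23.61).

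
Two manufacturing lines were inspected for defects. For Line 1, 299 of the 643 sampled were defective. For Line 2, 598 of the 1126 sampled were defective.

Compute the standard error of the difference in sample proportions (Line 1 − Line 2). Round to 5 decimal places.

Sample proportions: 299/643 = 0.4650, 598/1126 = 0.5311.
Each SE is √(p̂(1−p̂)/n): √(0.4650·0.5350/643) = 0.01967 and √(0.5311·0.4689/1126) = 0.01487.
SE(p̂₁ − p̂₂) = √(SE₁² + SE₂²) = √(0.0003869089 + 0.0002211169) = 0.02466, since the two samples are independent.

0.02466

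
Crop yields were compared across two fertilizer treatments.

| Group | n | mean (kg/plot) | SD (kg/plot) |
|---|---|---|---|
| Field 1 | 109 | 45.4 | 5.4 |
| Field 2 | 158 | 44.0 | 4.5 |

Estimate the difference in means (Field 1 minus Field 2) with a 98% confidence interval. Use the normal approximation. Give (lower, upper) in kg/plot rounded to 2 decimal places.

Per-group SEs: s₁/√n₁ = 5.4/√109 = 0.5172, s₂/√n₂ = 4.5/√158 = 0.3580.
Unpooled SE of the difference: √(0.26749584 + 0.128164) = 0.6290.
Margin of error = z* · SE = 2.326 × 0.6290 = 1.4631.
x̄₁ − x̄₂ = 45.4 − 44.0 = 1.4000.
CI: 1.4000 ± 1.4631 = (-0.06, 2.86).

(-0.06, 2.86)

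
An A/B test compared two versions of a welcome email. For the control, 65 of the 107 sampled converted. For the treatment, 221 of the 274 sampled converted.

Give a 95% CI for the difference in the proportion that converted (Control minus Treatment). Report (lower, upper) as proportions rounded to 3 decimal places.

(-0.303, -0.095)

Sample proportions: 65/107 = 0.6075, 221/274 = 0.8066.
Each SE is √(p̂(1−p̂)/n): √(0.6075·0.3925/107) = 0.04721 and √(0.8066·0.1934/274) = 0.02386.
SE(p̂₁ − p̂₂) = √(SE₁² + SE₂²) = √(0.0022287841 + 0.0005692996) = 0.05290, since the two samples are independent.
At 95% confidence z* = 1.960; margin = 1.960 × 0.05290 = 0.10368.
The difference is 0.6075 − 0.8066 = -0.1991, so the interval is -0.1991 ± 0.10368 = (-0.303, -0.095).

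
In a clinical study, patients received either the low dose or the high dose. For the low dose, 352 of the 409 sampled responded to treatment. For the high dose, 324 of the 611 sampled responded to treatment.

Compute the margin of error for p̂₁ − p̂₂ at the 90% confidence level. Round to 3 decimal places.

p̂₁ = 352/409 = 0.8606 and p̂₂ = 324/611 = 0.5303.
SE₁ = √(p̂₁(1−p̂₁)/n₁) = √(0.8606·0.1394/409) = 0.01713; SE₂ = √(0.5303·0.4697/611) = 0.02019.
Independent samples: SE of the difference = √(SE₁² + SE₂²) = √(0.0002934369 + 0.0004076361) = 0.02648.
z* for 90% confidence is 1.645, so the margin of error is 1.645 × 0.02648 = 0.04356.

0.044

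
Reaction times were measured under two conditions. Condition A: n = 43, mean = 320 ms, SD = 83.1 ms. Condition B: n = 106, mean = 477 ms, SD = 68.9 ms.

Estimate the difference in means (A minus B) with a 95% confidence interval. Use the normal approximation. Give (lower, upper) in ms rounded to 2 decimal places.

(-185.09, -128.91)

SE₁ = s₁/√n₁ = 83.1/√43 = 12.6726; SE₂ = 68.9/√106 = 6.6922.
Independent samples, unequal variances: SE_diff = √(SE₁² + SE₂²) = √(160.59479076 + 44.78554084) = 14.3311.
z* = 1.960, so margin of error = 1.960 × 14.3311 = 28.0890.
Difference in means = 320 − 477 = -157.0000.
-157.0000 ± 28.0890 → (-185.09, -128.91).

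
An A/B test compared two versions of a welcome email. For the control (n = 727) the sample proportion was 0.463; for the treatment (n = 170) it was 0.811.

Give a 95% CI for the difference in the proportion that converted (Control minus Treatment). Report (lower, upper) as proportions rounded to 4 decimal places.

(-0.4171, -0.2789)

Each SE is √(p̂(1−p̂)/n): √(0.4630·0.5370/727) = 0.01849 and √(0.8110·0.1890/170) = 0.03003.
SE(p̂₁ − p̂₂) = √(SE₁² + SE₂²) = √(0.0003418801 + 0.0009018009) = 0.03527, since the two samples are independent.
At 95% confidence z* = 1.960; margin = 1.960 × 0.03527 = 0.06913.
The difference is 0.4630 − 0.8110 = -0.3480, so the interval is -0.3480 ± 0.06913 = (-0.4171, -0.2789).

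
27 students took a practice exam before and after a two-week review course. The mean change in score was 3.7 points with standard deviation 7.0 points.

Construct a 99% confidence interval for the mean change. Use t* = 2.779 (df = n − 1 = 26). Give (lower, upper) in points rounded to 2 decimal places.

Paired design: SE = s_d/√n = 7.0/√27 = 1.3472.
t* = 2.779; margin of error = 2.779 × 1.3472 = 3.7439.
3.7 ± 3.7439 → (-0.04, 7.44).

(-0.04, 7.44)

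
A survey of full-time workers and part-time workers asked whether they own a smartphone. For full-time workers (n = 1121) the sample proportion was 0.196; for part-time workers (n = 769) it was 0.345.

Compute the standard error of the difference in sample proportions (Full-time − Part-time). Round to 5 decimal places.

The two standard errors are √(0.1960×0.8040/1121) = 0.01186 and √(0.3450×0.6550/769) = 0.01714.
Because the samples are independent, SE_diff = √(0.01186² + 0.01714²) = 0.02084.

0.02084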